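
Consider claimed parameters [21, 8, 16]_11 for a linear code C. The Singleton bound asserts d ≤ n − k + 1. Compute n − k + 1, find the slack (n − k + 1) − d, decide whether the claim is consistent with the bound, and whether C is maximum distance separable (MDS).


Singleton RHS = n − k + 1 = 14, slack = -2, bound violated (no such code; not MDS).

Singleton bound: d ≤ n − k + 1.
Here n = 21, k = 8, so n − k + 1 = 14.
Given d = 16, check d ≤ 14: NO.
Slack = (n − k + 1) − d = -2.
The slack is negative: d = 16 exceeds n − k + 1 = 14 by 2, so the Singleton bound is violated and no linear [21, 8, 16]_11 code can exist. In particular it is not MDS (MDS requires d = n − k + 1 exactly).
Description: the claimed parameters are [21, 8, 16]_11; such a code would be impossible (violates the Singleton bound).


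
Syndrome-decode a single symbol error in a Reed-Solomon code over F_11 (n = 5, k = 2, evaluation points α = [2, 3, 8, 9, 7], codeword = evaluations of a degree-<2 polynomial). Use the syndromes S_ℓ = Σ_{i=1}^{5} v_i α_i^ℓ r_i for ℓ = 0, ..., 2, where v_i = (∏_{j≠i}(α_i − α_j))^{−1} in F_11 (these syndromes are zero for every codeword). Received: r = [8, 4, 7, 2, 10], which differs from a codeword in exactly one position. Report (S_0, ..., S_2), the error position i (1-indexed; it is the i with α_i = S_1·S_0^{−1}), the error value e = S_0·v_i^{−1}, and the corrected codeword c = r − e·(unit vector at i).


S = (4, 10, 3), error at position 3, error magnitude e = 1, c = [8, 4, 6, 2, 10].

Step 1: column multipliers v_i = (∏_{j≠i}(α_i − α_j))^{−1} mod 11.
  i = 1 (α = 2): (2−3)(2−8)(2−9)(2−7) = (−1)·(−6)·(−7)·(−5) = 210 ≡ 1, so v_1 = 1^{−1} = 1 (mod 11).
  i = 2 (α = 3): (3−2)(3−8)(3−9)(3−7) = 1·(−5)·(−6)·(−4) = −120 ≡ 1, so v_2 = 1^{−1} = 1 (mod 11).
  i = 3 (α = 8): (8−2)(8−3)(8−9)(8−7) = 6·5·(−1)·1 = −30 ≡ 3, so v_3 = 3^{−1} = 4 (mod 11).
  i = 4 (α = 9): (9−2)(9−3)(9−8)(9−7) = 7·6·1·2 = 84 ≡ 7, so v_4 = 7^{−1} = 8 (mod 11).
  i = 5 (α = 7): (7−2)(7−3)(7−8)(7−9) = 5·4·(−1)·(−2) = 40 ≡ 7, so v_5 = 7^{−1} = 8 (mod 11).
  v = [1, 1, 4, 8, 8].
Step 2: syndromes of r = [8, 4, 7, 2, 10] (all sums mod 11).
  S_0 = Σ v_i r_i = 1·8 + 1·4 + 4·7 + 8·2 + 8·10 = 136 ≡ 4.
  S_1 = Σ v_i α_i r_i = 1·2·8 + 1·3·4 + 4·8·7 + 8·9·2 + 8·7·10 = 956 ≡ 10.
  α_i^2 mod 11 = [4, 9, 9, 4, 5].
  S_2 = Σ v_i α_i^2 r_i = 1·4·8 + 1·9·4 + 4·9·7 + 8·4·2 + 8·5·10 = 784 ≡ 3.
  S = (4, 10, 3) ≠ 0, so r is not a codeword (an error is present).
Step 3: locate the error. For a single error e at position i, S_ℓ = v_i·e·α_i^ℓ, so α_err = S_1/S_0.
  S_0^{−1} = 4^{−1} = 3 (mod 11), so α_err = 10·3 = 30 ≡ 8 = α_3. Error position i = 3.
  Consistency check: S_2/S_1 = 3·10 = 30 ≡ 8 = α_err ✓ (single-error assumption holds).
Step 4: error magnitude e = S_0/v_3 = S_0·∏_{j≠3}(α_3 − α_j) = 4·3 = 12 ≡ 1 (mod 11).
Step 5: correct position 3: c_3 = r_3 − e = 7 − 1 ≡ 6 (mod 11). Hence c = [8, 4, 6, 2, 10].
  Check: interpolating c through the α_i gives m(x) = 5 + 7·x (degree < 2) with m(α_i) = c_i for every i, so c is indeed a codeword.


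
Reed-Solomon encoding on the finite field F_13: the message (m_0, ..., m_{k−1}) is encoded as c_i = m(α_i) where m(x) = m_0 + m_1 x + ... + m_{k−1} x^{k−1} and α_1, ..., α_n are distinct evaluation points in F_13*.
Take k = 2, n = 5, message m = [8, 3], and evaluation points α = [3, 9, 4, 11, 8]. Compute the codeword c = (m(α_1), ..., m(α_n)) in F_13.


c = [4, 9, 7, 2, 6]

Message polynomial: m(x) = 8 + 3·x (mod 13).
For each evaluation point α_i, compute m(α_i) mod 13:
  α_1 = 3: Horner steps 3 → 4, so m(3) = 4.
  α_2 = 9: Horner steps 3 → 9, so m(9) = 9.
  α_3 = 4: Horner steps 3 → 7, so m(4) = 7.
  α_4 = 11: Horner steps 3 → 2, so m(11) = 2.
  α_5 = 8: Horner steps 3 → 6, so m(8) = 6.
Codeword c = [4, 9, 7, 2, 6] ∈ F_13^5.


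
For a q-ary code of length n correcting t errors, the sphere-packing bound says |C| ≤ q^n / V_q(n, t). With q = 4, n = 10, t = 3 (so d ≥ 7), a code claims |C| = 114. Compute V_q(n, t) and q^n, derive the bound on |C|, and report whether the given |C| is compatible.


V_q(n, t) = 3676, q^n = 1048576, Hamming bound = 285, |C| = 114 ≤ bound (satisfied).

Step 1: Compute V_q(n, t) = Σ_{j=0}^3 C(n, j) (q−1)^j.
  j = 0: C(10,0)·(3)^0 = 1·1 = 1.
  j = 1: C(10,1)·(3)^1 = 10·3 = 30.
  j = 2: C(10,2)·(3)^2 = 45·9 = 405.
  j = 3: C(10,3)·(3)^3 = 120·27 = 3240.
  V_q(n, t) = 1 + 30 + 405 + 3240 = 3676.
Step 2: q^n = 4^10 = 1048576.
Step 3: Hamming bound ⌊q^n / V_q(n,t)⌋ = ⌊1048576/3676⌋ = 285.
Step 4: Compare |C| = 114 to 285: satisfied.
The claimed |C| lies below the Hamming bound.


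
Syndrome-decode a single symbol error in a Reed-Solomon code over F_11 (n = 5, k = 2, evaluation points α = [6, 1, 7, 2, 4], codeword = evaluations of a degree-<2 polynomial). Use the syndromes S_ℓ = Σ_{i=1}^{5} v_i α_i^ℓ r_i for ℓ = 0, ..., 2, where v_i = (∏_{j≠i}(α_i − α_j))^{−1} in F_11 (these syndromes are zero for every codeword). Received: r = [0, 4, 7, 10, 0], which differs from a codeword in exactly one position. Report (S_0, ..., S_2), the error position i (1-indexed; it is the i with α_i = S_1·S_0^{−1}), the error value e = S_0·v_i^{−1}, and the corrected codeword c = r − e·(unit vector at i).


S = (8, 4, 2), error at position 1, error magnitude e = 10, c = [1, 4, 7, 10, 0].

Step 1: column multipliers v_i = (∏_{j≠i}(α_i − α_j))^{−1} mod 11.
  i = 1 (α = 6): (6−1)(6−7)(6−2)(6−4) = 5·(−1)·4·2 = −40 ≡ 4, so v_1 = 4^{−1} = 3 (mod 11).
  i = 2 (α = 1): (1−6)(1−7)(1−2)(1−4) = (−5)·(−6)·(−1)·(−3) = 90 ≡ 2, so v_2 = 2^{−1} = 6 (mod 11).
  i = 3 (α = 7): (7−6)(7−1)(7−2)(7−4) = 1·6·5·3 = 90 ≡ 2, so v_3 = 2^{−1} = 6 (mod 11).
  i = 4 (α = 2): (2−6)(2−1)(2−7)(2−4) = (−4)·1·(−5)·(−2) = −40 ≡ 4, so v_4 = 4^{−1} = 3 (mod 11).
  i = 5 (α = 4): (4−6)(4−1)(4−7)(4−2) = (−2)·3·(−3)·2 = 36 ≡ 3, so v_5 = 3^{−1} = 4 (mod 11).
  v = [3, 6, 6, 3, 4].
Step 2: syndromes of r = [0, 4, 7, 10, 0] (all sums mod 11).
  S_0 = Σ v_i r_i = 3·0 + 6·4 + 6·7 + 3·10 + 4·0 = 96 ≡ 8.
  S_1 = Σ v_i α_i r_i = 3·6·0 + 6·1·4 + 6·7·7 + 3·2·10 + 4·4·0 = 378 ≡ 4.
  α_i^2 mod 11 = [3, 1, 5, 4, 5].
  S_2 = Σ v_i α_i^2 r_i = 3·3·0 + 6·1·4 + 6·5·7 + 3·4·10 + 4·5·0 = 354 ≡ 2.
  S = (8, 4, 2) ≠ 0, so r is not a codeword (an error is present).
Step 3: locate the error. For a single error e at position i, S_ℓ = v_i·e·α_i^ℓ, so α_err = S_1/S_0.
  S_0^{−1} = 8^{−1} = 7 (mod 11), so α_err = 4·7 = 28 ≡ 6 = α_1. Error position i = 1.
  Consistency check: S_2/S_1 = 2·3 = 6 ≡ 6 = α_err ✓ (single-error assumption holds).
Step 4: error magnitude e = S_0/v_1 = S_0·∏_{j≠1}(α_1 − α_j) = 8·4 = 32 ≡ 10 (mod 11).
Step 5: correct position 1: c_1 = r_1 − e = 0 − 10 ≡ 1 (mod 11). Hence c = [1, 4, 7, 10, 0].
  Check: interpolating c through the α_i gives m(x) = 9 + 6·x (degree < 2) with m(α_i) = c_i for every i, so c is indeed a codeword.


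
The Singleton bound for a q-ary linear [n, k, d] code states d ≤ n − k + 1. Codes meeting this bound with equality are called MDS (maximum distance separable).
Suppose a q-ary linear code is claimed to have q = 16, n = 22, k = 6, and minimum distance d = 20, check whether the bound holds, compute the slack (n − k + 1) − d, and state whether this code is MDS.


Singleton RHS = n − k + 1 = 17, slack = -3, bound violated (no such code; not MDS).

Singleton bound: d ≤ n − k + 1.
Here n = 22, k = 6, so n − k + 1 = 17.
Given d = 20, check d ≤ 17: NO.
Slack = (n − k + 1) − d = -3.
The slack is negative: d = 20 exceeds n − k + 1 = 17 by 3, so the Singleton bound is violated and no linear [22, 6, 20]_16 code can exist. In particular it is not MDS (MDS requires d = n − k + 1 exactly).
Description: the claimed parameters are [22, 6, 20]_16; such a code would be impossible (violates the Singleton bound).


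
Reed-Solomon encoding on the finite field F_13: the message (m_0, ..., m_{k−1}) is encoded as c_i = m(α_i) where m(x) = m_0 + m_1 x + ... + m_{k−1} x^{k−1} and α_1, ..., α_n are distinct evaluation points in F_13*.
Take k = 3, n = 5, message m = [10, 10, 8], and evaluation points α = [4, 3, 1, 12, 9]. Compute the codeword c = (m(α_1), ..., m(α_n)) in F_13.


c = [9, 8, 2, 8, 7]

Message polynomial: m(x) = 10 + 10·x + 8·x^2 (mod 13).
For each evaluation point α_i, compute m(α_i) mod 13:
  α_1 = 4: Horner steps 8 → 3 → 9, so m(4) = 9.
  α_2 = 3: Horner steps 8 → 8 → 8, so m(3) = 8.
  α_3 = 1: Horner steps 8 → 5 → 2, so m(1) = 2.
  α_4 = 12: Horner steps 8 → 2 → 8, so m(12) = 8.
  α_5 = 9: Horner steps 8 → 4 → 7, so m(9) = 7.
Codeword c = [9, 8, 2, 8, 7] ∈ F_13^5.


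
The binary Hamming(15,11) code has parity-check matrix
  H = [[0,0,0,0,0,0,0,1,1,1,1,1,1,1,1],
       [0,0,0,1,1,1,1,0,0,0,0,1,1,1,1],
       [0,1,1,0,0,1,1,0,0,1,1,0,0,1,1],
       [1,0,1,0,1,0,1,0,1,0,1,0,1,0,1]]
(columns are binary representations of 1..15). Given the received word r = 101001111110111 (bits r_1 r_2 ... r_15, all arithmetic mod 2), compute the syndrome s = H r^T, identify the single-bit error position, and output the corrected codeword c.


s = (1, 1, 1, 1)^T, error position = 15, corrected codeword c = 101001111110110

Compute s = H r^T mod 2 one row at a time:
  s_1 = 1 + 1 + 1 + 1 + 0 + 1 + 1 + 1 = 7 ≡ 1 (mod 2).
  s_2 = 0 + 0 + 1 + 1 + 0 + 1 + 1 + 1 = 5 ≡ 1 (mod 2).
  s_3 = 0 + 1 + 1 + 1 + 1 + 1 + 1 + 1 = 7 ≡ 1 (mod 2).
  s_4 = 1 + 1 + 0 + 1 + 1 + 1 + 1 + 1 = 7 ≡ 1 (mod 2).
s = (1, 1, 1, 1)^T — this equals column 15 of H (binary 1111), so error is at position 15.
Correct: flip bit 15 of r = 101001111110111 to get c = 101001111110110.


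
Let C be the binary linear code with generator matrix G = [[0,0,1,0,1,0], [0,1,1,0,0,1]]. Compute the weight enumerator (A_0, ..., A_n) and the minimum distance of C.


Weight distribution: A_0 = 1, A_2 = 1, A_3 = 2. Minimum distance d = 2.

Enumerate all 2^2 = 4 messages m ∈ F_2^2.
For each, compute codeword c = mG in F_2^6, then tally its weight.
  m = 00 → c = 000000, weight = 0.
  m = 10 → c = 001010, weight = 2.
  m = 01 → c = 011001, weight = 3.
  m = 11 → c = 010011, weight = 3.
Tally weights:
  weight 0: 1 codewords.
  weight 2: 1 codewords.
  weight 3: 2 codewords.
Minimum distance d = smallest w > 0 with A_w > 0 = 2.
Sanity: Σ A_w = 4 = 2^2 = 4 ✓.


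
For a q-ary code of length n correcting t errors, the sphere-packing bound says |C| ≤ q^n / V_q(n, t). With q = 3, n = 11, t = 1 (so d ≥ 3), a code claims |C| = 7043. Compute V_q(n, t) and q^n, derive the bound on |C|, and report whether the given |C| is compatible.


V_q(n, t) = 23, q^n = 177147, Hamming bound = 7702, |C| = 7043 ≤ bound (satisfied).

Step 1: Compute V_q(n, t) = Σ_{j=0}^1 C(n, j) (q−1)^j.
  j = 0: C(11,0)·(2)^0 = 1·1 = 1.
  j = 1: C(11,1)·(2)^1 = 11·2 = 22.
  V_q(n, t) = 1 + 22 = 23.
Step 2: q^n = 3^11 = 177147.
Step 3: Hamming bound ⌊q^n / V_q(n,t)⌋ = ⌊177147/23⌋ = 7702.
Step 4: Compare |C| = 7043 to 7702: satisfied.
The claimed |C| lies below the Hamming bound.


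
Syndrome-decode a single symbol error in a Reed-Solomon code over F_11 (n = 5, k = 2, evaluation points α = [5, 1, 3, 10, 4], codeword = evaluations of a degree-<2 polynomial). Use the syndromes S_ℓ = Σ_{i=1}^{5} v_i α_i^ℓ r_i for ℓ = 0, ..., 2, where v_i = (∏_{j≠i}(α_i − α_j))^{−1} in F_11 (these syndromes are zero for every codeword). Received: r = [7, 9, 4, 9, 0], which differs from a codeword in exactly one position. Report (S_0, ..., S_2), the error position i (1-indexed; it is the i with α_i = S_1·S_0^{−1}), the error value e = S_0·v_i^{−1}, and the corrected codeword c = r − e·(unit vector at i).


S = (9, 9, 9), error at position 2, error magnitude e = 8, c = [7, 1, 4, 9, 0].

Step 1: column multipliers v_i = (∏_{j≠i}(α_i − α_j))^{−1} mod 11.
  i = 1 (α = 5): (5−1)(5−3)(5−10)(5−4) = 4·2·(−5)·1 = −40 ≡ 4, so v_1 = 4^{−1} = 3 (mod 11).
  i = 2 (α = 1): (1−5)(1−3)(1−10)(1−4) = (−4)·(−2)·(−9)·(−3) = 216 ≡ 7, so v_2 = 7^{−1} = 8 (mod 11).
  i = 3 (α = 3): (3−5)(3−1)(3−10)(3−4) = (−2)·2·(−7)·(−1) = −28 ≡ 5, so v_3 = 5^{−1} = 9 (mod 11).
  i = 4 (α = 10): (10−5)(10−1)(10−3)(10−4) = 5·9·7·6 = 1890 ≡ 9, so v_4 = 9^{−1} = 5 (mod 11).
  i = 5 (α = 4): (4−5)(4−1)(4−3)(4−10) = (−1)·3·1·(−6) = 18 ≡ 7, so v_5 = 7^{−1} = 8 (mod 11).
  v = [3, 8, 9, 5, 8].
Step 2: syndromes of r = [7, 9, 4, 9, 0] (all sums mod 11).
  S_0 = Σ v_i r_i = 3·7 + 8·9 + 9·4 + 5·9 + 8·0 = 174 ≡ 9.
  S_1 = Σ v_i α_i r_i = 3·5·7 + 8·1·9 + 9·3·4 + 5·10·9 + 8·4·0 = 735 ≡ 9.
  α_i^2 mod 11 = [3, 1, 9, 1, 5].
  S_2 = Σ v_i α_i^2 r_i = 3·3·7 + 8·1·9 + 9·9·4 + 5·1·9 + 8·5·0 = 504 ≡ 9.
  S = (9, 9, 9) ≠ 0, so r is not a codeword (an error is present).
Step 3: locate the error. For a single error e at position i, S_ℓ = v_i·e·α_i^ℓ, so α_err = S_1/S_0.
  S_0^{−1} = 9^{−1} = 5 (mod 11), so α_err = 9·5 = 45 ≡ 1 = α_2. Error position i = 2.
  Consistency check: S_2/S_1 = 9·5 = 45 ≡ 1 = α_err ✓ (single-error assumption holds).
Step 4: error magnitude e = S_0/v_2 = S_0·∏_{j≠2}(α_2 − α_j) = 9·7 = 63 ≡ 8 (mod 11).
Step 5: correct position 2: c_2 = r_2 − e = 9 − 8 ≡ 1 (mod 11). Hence c = [7, 1, 4, 9, 0].
  Check: interpolating c through the α_i gives m(x) = 5 + 7·x (degree < 2) with m(α_i) = c_i for every i, so c is indeed a codeword.


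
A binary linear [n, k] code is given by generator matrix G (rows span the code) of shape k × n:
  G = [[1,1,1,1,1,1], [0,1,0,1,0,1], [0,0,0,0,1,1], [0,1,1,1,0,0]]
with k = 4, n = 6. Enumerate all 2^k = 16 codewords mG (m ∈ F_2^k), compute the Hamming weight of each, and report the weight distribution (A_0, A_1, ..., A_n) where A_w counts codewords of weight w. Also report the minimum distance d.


Weight distribution: A_0 = 1, A_1 = 1, A_2 = 3, A_3 = 6, A_4 = 3, A_5 = 1, A_6 = 1. Minimum distance d = 1.

Enumerate all 2^4 = 16 messages m ∈ F_2^4.
For each, compute codeword c = mG in F_2^6, then tally its weight.
  m = 0000 → c = 000000, weight = 0.
  m = 1000 → c = 111111, weight = 6.
  m = 0100 → c = 010101, weight = 3.
  m = 1100 → c = 101010, weight = 3.
  m = 0010 → c = 000011, weight = 2.
  m = 1010 → c = 111100, weight = 4.
  m = 0110 → c = 010110, weight = 3.
  m = 1110 → c = 101001, weight = 3.
  m = 0001 → c = 011100, weight = 3.
  m = 1001 → c = 100011, weight = 3.
  m = 0101 → c = 001001, weight = 2.
  m = 1101 → c = 110110, weight = 4.
  m = 0011 → c = 011111, weight = 5.
  m = 1011 → c = 100000, weight = 1.
  m = 0111 → c = 001010, weight = 2.
  m = 1111 → c = 110101, weight = 4.
Tally weights:
  weight 0: 1 codewords.
  weight 1: 1 codewords.
  weight 2: 3 codewords.
  weight 3: 6 codewords.
  weight 4: 3 codewords.
  weight 5: 1 codewords.
  weight 6: 1 codewords.
Minimum distance d = smallest w > 0 with A_w > 0 = 1.
Sanity: Σ A_w = 16 = 2^4 = 16 ✓.


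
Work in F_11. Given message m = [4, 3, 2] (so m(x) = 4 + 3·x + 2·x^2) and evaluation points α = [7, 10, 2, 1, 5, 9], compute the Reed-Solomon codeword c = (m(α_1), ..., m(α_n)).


c = [2, 3, 7, 9, 3, 6]

Message polynomial: m(x) = 4 + 3·x + 2·x^2 (mod 11).
For each evaluation point α_i, compute m(α_i) mod 11:
  α_1 = 7: Horner steps 2 → 6 → 2, so m(7) = 2.
  α_2 = 10: Horner steps 2 → 1 → 3, so m(10) = 3.
  α_3 = 2: Horner steps 2 → 7 → 7, so m(2) = 7.
  α_4 = 1: Horner steps 2 → 5 → 9, so m(1) = 9.
  α_5 = 5: Horner steps 2 → 2 → 3, so m(5) = 3.
  α_6 = 9: Horner steps 2 → 10 → 6, so m(9) = 6.
Codeword c = [2, 3, 7, 9, 3, 6] ∈ F_11^6.


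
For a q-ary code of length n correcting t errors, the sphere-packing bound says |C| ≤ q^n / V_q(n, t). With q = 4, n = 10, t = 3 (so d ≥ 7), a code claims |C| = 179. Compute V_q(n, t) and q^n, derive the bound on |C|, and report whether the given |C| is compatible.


V_q(n, t) = 3676, q^n = 1048576, Hamming bound = 285, |C| = 179 ≤ bound (satisfied).

Step 1: Compute V_q(n, t) = Σ_{j=0}^3 C(n, j) (q−1)^j.
  j = 0: C(10,0)·(3)^0 = 1·1 = 1.
  j = 1: C(10,1)·(3)^1 = 10·3 = 30.
  j = 2: C(10,2)·(3)^2 = 45·9 = 405.
  j = 3: C(10,3)·(3)^3 = 120·27 = 3240.
  V_q(n, t) = 1 + 30 + 405 + 3240 = 3676.
Step 2: q^n = 4^10 = 1048576.
Step 3: Hamming bound ⌊q^n / V_q(n,t)⌋ = ⌊1048576/3676⌋ = 285.
Step 4: Compare |C| = 179 to 285: satisfied.
The claimed |C| lies below the Hamming bound.


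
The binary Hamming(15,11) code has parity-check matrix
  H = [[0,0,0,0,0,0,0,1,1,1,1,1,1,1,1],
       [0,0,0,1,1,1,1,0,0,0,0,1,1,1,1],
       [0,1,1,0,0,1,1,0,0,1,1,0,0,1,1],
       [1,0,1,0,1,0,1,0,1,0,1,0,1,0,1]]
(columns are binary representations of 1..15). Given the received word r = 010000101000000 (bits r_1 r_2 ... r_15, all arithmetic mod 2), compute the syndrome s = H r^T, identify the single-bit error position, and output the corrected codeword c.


s = (1, 1, 0, 0)^T, error position = 12, corrected codeword c = 010000101001000

Compute s = H r^T mod 2 one row at a time:
  s_1 = 0 + 1 + 0 + 0 + 0 + 0 + 0 + 0 = 1 ≡ 1 (mod 2).
  s_2 = 0 + 0 + 0 + 1 + 0 + 0 + 0 + 0 = 1 ≡ 1 (mod 2).
  s_3 = 1 + 0 + 0 + 1 + 0 + 0 + 0 + 0 = 2 ≡ 0 (mod 2).
  s_4 = 0 + 0 + 0 + 1 + 1 + 0 + 0 + 0 = 2 ≡ 0 (mod 2).
s = (1, 1, 0, 0)^T — this equals column 12 of H (binary 1100), so error is at position 12.
Correct: flip bit 12 of r = 010000101000000 to get c = 010000101001000.


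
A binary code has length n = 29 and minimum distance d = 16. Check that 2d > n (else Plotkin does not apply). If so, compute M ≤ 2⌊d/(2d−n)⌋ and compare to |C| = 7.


Plotkin bound M ≤ 10; given |C| = 7 ≤ bound (satisfied).

Check applicability: 2d = 32, n = 29.
2d − n = 3 > 0, so Plotkin applies.
Compute d/(2d−n) = 16/3 ≈ 5.3333.
⌊d/(2d−n)⌋ = 5.
Plotkin bound: M ≤ 2·5 = 10.
Given |C| = 7, check: satisfied.
This |C| is below the Plotkin bound.


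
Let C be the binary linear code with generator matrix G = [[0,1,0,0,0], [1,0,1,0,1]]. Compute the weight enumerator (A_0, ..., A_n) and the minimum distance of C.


Weight distribution: A_0 = 1, A_1 = 1, A_3 = 1, A_4 = 1. Minimum distance d = 1.

Enumerate all 2^2 = 4 messages m ∈ F_2^2.
For each, compute codeword c = mG in F_2^5, then tally its weight.
  m = 00 → c = 00000, weight = 0.
  m = 10 → c = 01000, weight = 1.
  m = 01 → c = 10101, weight = 3.
  m = 11 → c = 11101, weight = 4.
Tally weights:
  weight 0: 1 codewords.
  weight 1: 1 codewords.
  weight 3: 1 codewords.
  weight 4: 1 codewords.
Minimum distance d = smallest w > 0 with A_w > 0 = 1.
Sanity: Σ A_w = 4 = 2^2 = 4 ✓.


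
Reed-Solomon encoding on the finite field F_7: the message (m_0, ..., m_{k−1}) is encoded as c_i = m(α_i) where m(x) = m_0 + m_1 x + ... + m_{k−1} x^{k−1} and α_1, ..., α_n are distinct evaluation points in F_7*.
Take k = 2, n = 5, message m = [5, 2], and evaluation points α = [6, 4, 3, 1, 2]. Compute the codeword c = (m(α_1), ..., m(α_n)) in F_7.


c = [3, 6, 4, 0, 2]

Message polynomial: m(x) = 5 + 2·x (mod 7).
For each evaluation point α_i, compute m(α_i) mod 7:
  α_1 = 6: Horner steps 2 → 3, so m(6) = 3.
  α_2 = 4: Horner steps 2 → 6, so m(4) = 6.
  α_3 = 3: Horner steps 2 → 4, so m(3) = 4.
  α_4 = 1: Horner steps 2 → 0, so m(1) = 0.
  α_5 = 2: Horner steps 2 → 2, so m(2) = 2.
Codeword c = [3, 6, 4, 0, 2] ∈ F_7^5.


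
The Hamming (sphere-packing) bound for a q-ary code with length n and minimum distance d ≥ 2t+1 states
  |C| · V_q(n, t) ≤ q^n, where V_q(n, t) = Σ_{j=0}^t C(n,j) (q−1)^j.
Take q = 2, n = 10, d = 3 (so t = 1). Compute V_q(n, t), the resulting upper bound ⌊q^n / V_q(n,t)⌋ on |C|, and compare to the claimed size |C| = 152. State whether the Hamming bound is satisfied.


V_q(n, t) = 11, q^n = 1024, Hamming bound = 93, |C| = 152 > bound (violated).

Step 1: Compute V_q(n, t) = Σ_{j=0}^1 C(n, j) (q−1)^j.
  j = 0: C(10,0)·(1)^0 = 1·1 = 1.
  j = 1: C(10,1)·(1)^1 = 10·1 = 10.
  V_q(n, t) = 1 + 10 = 11.
Step 2: q^n = 2^10 = 1024.
Step 3: Hamming bound ⌊q^n / V_q(n,t)⌋ = ⌊1024/11⌋ = 93.
Step 4: Compare |C| = 152 to 93: violated.
The claimed |C| lies above the Hamming bound, so no 2-ary code of length 10 with d ≥ 3 can have 152 codewords.


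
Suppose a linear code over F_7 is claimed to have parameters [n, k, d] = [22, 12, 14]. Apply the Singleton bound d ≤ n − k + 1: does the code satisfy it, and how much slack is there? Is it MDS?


Singleton RHS = n − k + 1 = 11, slack = -3, bound violated (no such code; not MDS).

Singleton bound: d ≤ n − k + 1.
Here n = 22, k = 12, so n − k + 1 = 11.
Given d = 14, check d ≤ 11: NO.
Slack = (n − k + 1) − d = -3.
The slack is negative: d = 14 exceeds n − k + 1 = 11 by 3, so the Singleton bound is violated and no linear [22, 12, 14]_7 code can exist. In particular it is not MDS (MDS requires d = n − k + 1 exactly).
Description: the claimed parameters are [22, 12, 14]_7; such a code would be impossible (violates the Singleton bound).


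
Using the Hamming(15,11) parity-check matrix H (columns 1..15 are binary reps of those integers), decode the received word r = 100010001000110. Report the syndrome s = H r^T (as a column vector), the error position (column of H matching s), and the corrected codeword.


s = (1, 1, 1, 0)^T, error position = 14, corrected codeword c = 100010001000100

Compute s = H r^T mod 2 one row at a time:
  s_1 = 0 + 1 + 0 + 0 + 0 + 1 + 1 + 0 = 3 ≡ 1 (mod 2).
  s_2 = 0 + 1 + 0 + 0 + 0 + 1 + 1 + 0 = 3 ≡ 1 (mod 2).
  s_3 = 0 + 0 + 0 + 0 + 0 + 0 + 1 + 0 = 1 ≡ 1 (mod 2).
  s_4 = 1 + 0 + 1 + 0 + 1 + 0 + 1 + 0 = 4 ≡ 0 (mod 2).
s = (1, 1, 1, 0)^T — this equals column 14 of H (binary 1110), so error is at position 14.
Correct: flip bit 14 of r = 100010001000110 to get c = 100010001000100.


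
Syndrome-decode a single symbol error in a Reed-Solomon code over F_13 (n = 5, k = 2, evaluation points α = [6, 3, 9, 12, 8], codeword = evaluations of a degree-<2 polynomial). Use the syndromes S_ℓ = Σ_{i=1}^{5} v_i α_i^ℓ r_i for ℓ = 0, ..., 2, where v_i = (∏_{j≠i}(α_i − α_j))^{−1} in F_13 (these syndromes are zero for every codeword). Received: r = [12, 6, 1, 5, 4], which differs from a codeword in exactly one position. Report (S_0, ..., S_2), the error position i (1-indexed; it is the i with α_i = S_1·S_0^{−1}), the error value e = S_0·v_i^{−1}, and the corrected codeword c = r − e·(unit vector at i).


S = (6, 10, 8), error at position 1, error magnitude e = 2, c = [10, 6, 1, 5, 4].

Step 1: column multipliers v_i = (∏_{j≠i}(α_i − α_j))^{−1} mod 13.
  i = 1 (α = 6): (6−3)(6−9)(6−12)(6−8) = 3·(−3)·(−6)·(−2) = −108 ≡ 9, so v_1 = 9^{−1} = 3 (mod 13).
  i = 2 (α = 3): (3−6)(3−9)(3−12)(3−8) = (−3)·(−6)·(−9)·(−5) = 810 ≡ 4, so v_2 = 4^{−1} = 10 (mod 13).
  i = 3 (α = 9): (9−6)(9−3)(9−12)(9−8) = 3·6·(−3)·1 = −54 ≡ 11, so v_3 = 11^{−1} = 6 (mod 13).
  i = 4 (α = 12): (12−6)(12−3)(12−9)(12−8) = 6·9·3·4 = 648 ≡ 11, so v_4 = 11^{−1} = 6 (mod 13).
  i = 5 (α = 8): (8−6)(8−3)(8−9)(8−12) = 2·5·(−1)·(−4) = 40 ≡ 1, so v_5 = 1^{−1} = 1 (mod 13).
  v = [3, 10, 6, 6, 1].
Step 2: syndromes of r = [12, 6, 1, 5, 4] (all sums mod 13).
  S_0 = Σ v_i r_i = 3·12 + 10·6 + 6·1 + 6·5 + 1·4 = 136 ≡ 6.
  S_1 = Σ v_i α_i r_i = 3·6·12 + 10·3·6 + 6·9·1 + 6·12·5 + 1·8·4 = 842 ≡ 10.
  α_i^2 mod 13 = [10, 9, 3, 1, 12].
  S_2 = Σ v_i α_i^2 r_i = 3·10·12 + 10·9·6 + 6·3·1 + 6·1·5 + 1·12·4 = 996 ≡ 8.
  S = (6, 10, 8) ≠ 0, so r is not a codeword (an error is present).
Step 3: locate the error. For a single error e at position i, S_ℓ = v_i·e·α_i^ℓ, so α_err = S_1/S_0.
  S_0^{−1} = 6^{−1} = 11 (mod 13), so α_err = 10·11 = 110 ≡ 6 = α_1. Error position i = 1.
  Consistency check: S_2/S_1 = 8·4 = 32 ≡ 6 = α_err ✓ (single-error assumption holds).
Step 4: error magnitude e = S_0/v_1 = S_0·∏_{j≠1}(α_1 − α_j) = 6·9 = 54 ≡ 2 (mod 13).
Step 5: correct position 1: c_1 = r_1 − e = 12 − 2 ≡ 10 (mod 13). Hence c = [10, 6, 1, 5, 4].
  Check: interpolating c through the α_i gives m(x) = 2 + 10·x (degree < 2) with m(α_i) = c_i for every i, so c is indeed a codeword.


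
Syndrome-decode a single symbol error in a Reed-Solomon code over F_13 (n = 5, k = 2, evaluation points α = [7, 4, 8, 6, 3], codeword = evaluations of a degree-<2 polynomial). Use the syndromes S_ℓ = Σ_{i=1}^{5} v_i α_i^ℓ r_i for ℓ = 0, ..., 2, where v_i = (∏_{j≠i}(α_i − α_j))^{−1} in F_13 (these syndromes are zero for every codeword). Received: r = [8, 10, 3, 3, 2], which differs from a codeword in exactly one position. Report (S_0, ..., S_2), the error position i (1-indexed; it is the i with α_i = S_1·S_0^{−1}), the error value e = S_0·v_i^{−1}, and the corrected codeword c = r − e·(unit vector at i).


S = (10, 8, 9), error at position 4, error magnitude e = 3, c = [8, 10, 3, 0, 2].

Step 1: column multipliers v_i = (∏_{j≠i}(α_i − α_j))^{−1} mod 13.
  i = 1 (α = 7): (7−4)(7−8)(7−6)(7−3) = 3·(−1)·1·4 = −12 ≡ 1, so v_1 = 1^{−1} = 1 (mod 13).
  i = 2 (α = 4): (4−7)(4−8)(4−6)(4−3) = (−3)·(−4)·(−2)·1 = −24 ≡ 2, so v_2 = 2^{−1} = 7 (mod 13).
  i = 3 (α = 8): (8−7)(8−4)(8−6)(8−3) = 1·4·2·5 = 40 ≡ 1, so v_3 = 1^{−1} = 1 (mod 13).
  i = 4 (α = 6): (6−7)(6−4)(6−8)(6−3) = (−1)·2·(−2)·3 = 12 ≡ 12, so v_4 = 12^{−1} = 12 (mod 13).
  i = 5 (α = 3): (3−7)(3−4)(3−8)(3−6) = (−4)·(−1)·(−5)·(−3) = 60 ≡ 8, so v_5 = 8^{−1} = 5 (mod 13).
  v = [1, 7, 1, 12, 5].
Step 2: syndromes of r = [8, 10, 3, 3, 2] (all sums mod 13).
  S_0 = Σ v_i r_i = 1·8 + 7·10 + 1·3 + 12·3 + 5·2 = 127 ≡ 10.
  S_1 = Σ v_i α_i r_i = 1·7·8 + 7·4·10 + 1·8·3 + 12·6·3 + 5·3·2 = 606 ≡ 8.
  α_i^2 mod 13 = [10, 3, 12, 10, 9].
  S_2 = Σ v_i α_i^2 r_i = 1·10·8 + 7·3·10 + 1·12·3 + 12·10·3 + 5·9·2 = 776 ≡ 9.
  S = (10, 8, 9) ≠ 0, so r is not a codeword (an error is present).
Step 3: locate the error. For a single error e at position i, S_ℓ = v_i·e·α_i^ℓ, so α_err = S_1/S_0.
  S_0^{−1} = 10^{−1} = 4 (mod 13), so α_err = 8·4 = 32 ≡ 6 = α_4. Error position i = 4.
  Consistency check: S_2/S_1 = 9·5 = 45 ≡ 6 = α_err ✓ (single-error assumption holds).
Step 4: error magnitude e = S_0/v_4 = S_0·∏_{j≠4}(α_4 − α_j) = 10·12 = 120 ≡ 3 (mod 13).
Step 5: correct position 4: c_4 = r_4 − e = 3 − 3 ≡ 0 (mod 13). Hence c = [8, 10, 3, 0, 2].
  Check: interpolating c through the α_i gives m(x) = 4 + 8·x (degree < 2) with m(α_i) = c_i for every i, so c is indeed a codeword.


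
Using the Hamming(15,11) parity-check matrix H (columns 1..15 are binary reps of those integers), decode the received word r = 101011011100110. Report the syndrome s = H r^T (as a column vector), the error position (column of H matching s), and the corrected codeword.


s = (1, 0, 0, 1)^T, error position = 9, corrected codeword c = 101011010100110

Compute s = H r^T mod 2 one row at a time:
  s_1 = 1 + 1 + 1 + 0 + 0 + 1 + 1 + 0 = 5 ≡ 1 (mod 2).
  s_2 = 0 + 1 + 1 + 0 + 0 + 1 + 1 + 0 = 4 ≡ 0 (mod 2).
  s_3 = 0 + 1 + 1 + 0 + 1 + 0 + 1 + 0 = 4 ≡ 0 (mod 2).
  s_4 = 1 + 1 + 1 + 0 + 1 + 0 + 1 + 0 = 5 ≡ 1 (mod 2).
s = (1, 0, 0, 1)^T — this equals column 9 of H (binary 1001), so error is at position 9.
Correct: flip bit 9 of r = 101011011100110 to get c = 101011010100110.


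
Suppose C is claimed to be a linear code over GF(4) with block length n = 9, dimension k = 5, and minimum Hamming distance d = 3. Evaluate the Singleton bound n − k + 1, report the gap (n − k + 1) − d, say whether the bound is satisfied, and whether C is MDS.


Singleton RHS = n − k + 1 = 5, slack = 2, bound satisfied, not MDS.

Singleton bound: d ≤ n − k + 1.
Here n = 9, k = 5, so n − k + 1 = 5.
Given d = 3, check d ≤ 5: YES.
Slack = (n − k + 1) − d = 2.
The code is NOT MDS (slack = 2 > 0).
Description: the claimed parameters are [9, 5, 3]_4; such a code would be non-MDS.


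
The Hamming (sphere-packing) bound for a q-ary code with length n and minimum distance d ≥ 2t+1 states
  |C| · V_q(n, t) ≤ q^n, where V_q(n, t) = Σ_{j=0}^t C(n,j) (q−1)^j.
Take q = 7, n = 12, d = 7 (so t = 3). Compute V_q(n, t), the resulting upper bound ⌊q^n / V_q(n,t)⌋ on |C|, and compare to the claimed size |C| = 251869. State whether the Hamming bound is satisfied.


V_q(n, t) = 49969, q^n = 13841287201, Hamming bound = 276997, |C| = 251869 ≤ bound (satisfied).

Step 1: Compute V_q(n, t) = Σ_{j=0}^3 C(n, j) (q−1)^j.
  j = 0: C(12,0)·(6)^0 = 1·1 = 1.
  j = 1: C(12,1)·(6)^1 = 12·6 = 72.
  j = 2: C(12,2)·(6)^2 = 66·36 = 2376.
  j = 3: C(12,3)·(6)^3 = 220·216 = 47520.
  V_q(n, t) = 1 + 72 + 2376 + 47520 = 49969.
Step 2: q^n = 7^12 = 13841287201.
Step 3: Hamming bound ⌊q^n / V_q(n,t)⌋ = ⌊13841287201/49969⌋ = 276997.
Step 4: Compare |C| = 251869 to 276997: satisfied.
The claimed |C| lies below the Hamming bound.


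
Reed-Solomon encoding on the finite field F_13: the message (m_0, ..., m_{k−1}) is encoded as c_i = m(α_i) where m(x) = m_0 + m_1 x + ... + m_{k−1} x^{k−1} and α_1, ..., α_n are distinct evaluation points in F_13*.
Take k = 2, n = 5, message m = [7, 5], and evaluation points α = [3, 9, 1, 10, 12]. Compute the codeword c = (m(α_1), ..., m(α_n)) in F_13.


c = [9, 0, 12, 5, 2]

Message polynomial: m(x) = 7 + 5·x (mod 13).
For each evaluation point α_i, compute m(α_i) mod 13:
  α_1 = 3: Horner steps 5 → 9, so m(3) = 9.
  α_2 = 9: Horner steps 5 → 0, so m(9) = 0.
  α_3 = 1: Horner steps 5 → 12, so m(1) = 12.
  α_4 = 10: Horner steps 5 → 5, so m(10) = 5.
  α_5 = 12: Horner steps 5 → 2, so m(12) = 2.
Codeword c = [9, 0, 12, 5, 2] ∈ F_13^5.


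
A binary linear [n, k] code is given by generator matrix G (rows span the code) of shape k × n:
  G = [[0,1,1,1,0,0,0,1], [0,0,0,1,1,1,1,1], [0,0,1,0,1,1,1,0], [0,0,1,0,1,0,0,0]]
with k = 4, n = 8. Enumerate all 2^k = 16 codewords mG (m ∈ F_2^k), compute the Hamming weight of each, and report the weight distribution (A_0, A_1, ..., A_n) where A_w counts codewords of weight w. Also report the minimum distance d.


Weight distribution: A_0 = 1, A_1 = 1, A_2 = 2, A_3 = 4, A_4 = 3, A_5 = 3, A_6 = 2. Minimum distance d = 1.

Enumerate all 2^4 = 16 messages m ∈ F_2^4.
For each, compute codeword c = mG in F_2^8, then tally its weight.
  m = 0000 → c = 00000000, weight = 0.
  m = 1000 → c = 01110001, weight = 4.
  m = 0100 → c = 00011111, weight = 5.
  m = 1100 → c = 01101110, weight = 5.
  m = 0010 → c = 00101110, weight = 4.
  m = 1010 → c = 01011111, weight = 6.
  m = 0110 → c = 00110001, weight = 3.
  m = 1110 → c = 01000000, weight = 1.
  m = 0001 → c = 00101000, weight = 2.
  m = 1001 → c = 01011001, weight = 4.
  m = 0101 → c = 00110111, weight = 5.
  m = 1101 → c = 01000110, weight = 3.
  m = 0011 → c = 00000110, weight = 2.
  m = 1011 → c = 01110111, weight = 6.
  m = 0111 → c = 00011001, weight = 3.
  m = 1111 → c = 01101000, weight = 3.
Tally weights:
  weight 0: 1 codewords.
  weight 1: 1 codewords.
  weight 2: 2 codewords.
  weight 3: 4 codewords.
  weight 4: 3 codewords.
  weight 5: 3 codewords.
  weight 6: 2 codewords.
Minimum distance d = smallest w > 0 with A_w > 0 = 1.
Sanity: Σ A_w = 16 = 2^4 = 16 ✓.


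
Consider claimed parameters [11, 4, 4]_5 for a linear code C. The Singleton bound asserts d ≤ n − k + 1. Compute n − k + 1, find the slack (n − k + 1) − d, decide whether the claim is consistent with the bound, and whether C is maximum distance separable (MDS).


Singleton RHS = n − k + 1 = 8, slack = 4, bound satisfied, not MDS.

Singleton bound: d ≤ n − k + 1.
Here n = 11, k = 4, so n − k + 1 = 8.
Given d = 4, check d ≤ 8: YES.
Slack = (n − k + 1) − d = 4.
The code is NOT MDS (slack = 4 > 0).
Description: the claimed parameters are [11, 4, 4]_5; such a code would be non-MDS.


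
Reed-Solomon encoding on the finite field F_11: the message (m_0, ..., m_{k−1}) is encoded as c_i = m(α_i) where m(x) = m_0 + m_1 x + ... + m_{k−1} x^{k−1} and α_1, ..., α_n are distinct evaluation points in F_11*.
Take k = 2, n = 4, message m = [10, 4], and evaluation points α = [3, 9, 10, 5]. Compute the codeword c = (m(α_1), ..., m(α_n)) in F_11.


c = [0, 2, 6, 8]

Message polynomial: m(x) = 10 + 4·x (mod 11).
For each evaluation point α_i, compute m(α_i) mod 11:
  α_1 = 3: Horner steps 4 → 0, so m(3) = 0.
  α_2 = 9: Horner steps 4 → 2, so m(9) = 2.
  α_3 = 10: Horner steps 4 → 6, so m(10) = 6.
  α_4 = 5: Horner steps 4 → 8, so m(5) = 8.
Codeword c = [0, 2, 6, 8] ∈ F_11^4.


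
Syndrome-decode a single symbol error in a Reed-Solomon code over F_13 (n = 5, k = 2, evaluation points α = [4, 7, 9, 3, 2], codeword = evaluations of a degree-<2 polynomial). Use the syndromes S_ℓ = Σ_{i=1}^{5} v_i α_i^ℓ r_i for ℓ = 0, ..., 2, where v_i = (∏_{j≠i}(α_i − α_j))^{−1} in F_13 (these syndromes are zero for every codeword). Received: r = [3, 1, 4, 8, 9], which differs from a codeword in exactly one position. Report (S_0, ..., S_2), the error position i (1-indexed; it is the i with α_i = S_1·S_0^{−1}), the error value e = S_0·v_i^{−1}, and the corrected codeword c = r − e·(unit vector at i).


S = (7, 1, 2), error at position 5, error magnitude e = 9, c = [3, 1, 4, 8, 0].

Step 1: column multipliers v_i = (∏_{j≠i}(α_i − α_j))^{−1} mod 13.
  i = 1 (α = 4): (4−7)(4−9)(4−3)(4−2) = (−3)·(−5)·1·2 = 30 ≡ 4, so v_1 = 4^{−1} = 10 (mod 13).
  i = 2 (α = 7): (7−4)(7−9)(7−3)(7−2) = 3·(−2)·4·5 = −120 ≡ 10, so v_2 = 10^{−1} = 4 (mod 13).
  i = 3 (α = 9): (9−4)(9−7)(9−3)(9−2) = 5·2·6·7 = 420 ≡ 4, so v_3 = 4^{−1} = 10 (mod 13).
  i = 4 (α = 3): (3−4)(3−7)(3−9)(3−2) = (−1)·(−4)·(−6)·1 = −24 ≡ 2, so v_4 = 2^{−1} = 7 (mod 13).
  i = 5 (α = 2): (2−4)(2−7)(2−9)(2−3) = (−2)·(−5)·(−7)·(−1) = 70 ≡ 5, so v_5 = 5^{−1} = 8 (mod 13).
  v = [10, 4, 10, 7, 8].
Step 2: syndromes of r = [3, 1, 4, 8, 9] (all sums mod 13).
  S_0 = Σ v_i r_i = 10·3 + 4·1 + 10·4 + 7·8 + 8·9 = 202 ≡ 7.
  S_1 = Σ v_i α_i r_i = 10·4·3 + 4·7·1 + 10·9·4 + 7·3·8 + 8·2·9 = 820 ≡ 1.
  α_i^2 mod 13 = [3, 10, 3, 9, 4].
  S_2 = Σ v_i α_i^2 r_i = 10·3·3 + 4·10·1 + 10·3·4 + 7·9·8 + 8·4·9 = 1042 ≡ 2.
  S = (7, 1, 2) ≠ 0, so r is not a codeword (an error is present).
Step 3: locate the error. For a single error e at position i, S_ℓ = v_i·e·α_i^ℓ, so α_err = S_1/S_0.
  S_0^{−1} = 7^{−1} = 2 (mod 13), so α_err = 1·2 = 2 ≡ 2 = α_5. Error position i = 5.
  Consistency check: S_2/S_1 = 2·1 = 2 ≡ 2 = α_err ✓ (single-error assumption holds).
Step 4: error magnitude e = S_0/v_5 = S_0·∏_{j≠5}(α_5 − α_j) = 7·5 = 35 ≡ 9 (mod 13).
Step 5: correct position 5: c_5 = r_5 − e = 9 − 9 ≡ 0 (mod 13). Hence c = [3, 1, 4, 8, 0].
  Check: interpolating c through the α_i gives m(x) = 10 + 8·x (degree < 2) with m(α_i) = c_i for every i, so c is indeed a codeword.


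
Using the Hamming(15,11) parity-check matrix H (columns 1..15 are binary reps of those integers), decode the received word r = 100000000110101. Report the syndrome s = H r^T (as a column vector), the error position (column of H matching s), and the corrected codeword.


s = (0, 0, 1, 0)^T, error position = 2, corrected codeword c = 110000000110101

Compute s = H r^T mod 2 one row at a time:
  s_1 = 0 + 0 + 1 + 1 + 0 + 1 + 0 + 1 = 4 ≡ 0 (mod 2).
  s_2 = 0 + 0 + 0 + 0 + 0 + 1 + 0 + 1 = 2 ≡ 0 (mod 2).
  s_3 = 0 + 0 + 0 + 0 + 1 + 1 + 0 + 1 = 3 ≡ 1 (mod 2).
  s_4 = 1 + 0 + 0 + 0 + 0 + 1 + 1 + 1 = 4 ≡ 0 (mod 2).
s = (0, 0, 1, 0)^T — this equals column 2 of H (binary 0010), so error is at position 2.
Correct: flip bit 2 of r = 100000000110101 to get c = 110000000110101.


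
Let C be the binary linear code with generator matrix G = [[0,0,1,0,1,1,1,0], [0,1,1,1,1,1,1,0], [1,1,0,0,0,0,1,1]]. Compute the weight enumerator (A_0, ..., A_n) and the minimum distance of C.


Weight distribution: A_0 = 1, A_2 = 1, A_4 = 3, A_6 = 3. Minimum distance d = 2.

Enumerate all 2^3 = 8 messages m ∈ F_2^3.
For each, compute codeword c = mG in F_2^8, then tally its weight.
  m = 000 → c = 00000000, weight = 0.
  m = 100 → c = 00101110, weight = 4.
  m = 010 → c = 01111110, weight = 6.
  m = 110 → c = 01010000, weight = 2.
  m = 001 → c = 11000011, weight = 4.
  m = 101 → c = 11101101, weight = 6.
  m = 011 → c = 10111101, weight = 6.
  m = 111 → c = 10010011, weight = 4.
Tally weights:
  weight 0: 1 codewords.
  weight 2: 1 codewords.
  weight 4: 3 codewords.
  weight 6: 3 codewords.
Minimum distance d = smallest w > 0 with A_w > 0 = 2.
Sanity: Σ A_w = 8 = 2^3 = 8 ✓.


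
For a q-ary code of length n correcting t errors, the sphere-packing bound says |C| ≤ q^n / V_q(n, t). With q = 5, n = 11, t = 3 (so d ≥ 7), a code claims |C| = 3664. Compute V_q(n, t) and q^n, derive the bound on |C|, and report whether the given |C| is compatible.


V_q(n, t) = 11485, q^n = 48828125, Hamming bound = 4251, |C| = 3664 ≤ bound (satisfied).

Step 1: Compute V_q(n, t) = Σ_{j=0}^3 C(n, j) (q−1)^j.
  j = 0: C(11,0)·(4)^0 = 1·1 = 1.
  j = 1: C(11,1)·(4)^1 = 11·4 = 44.
  j = 2: C(11,2)·(4)^2 = 55·16 = 880.
  j = 3: C(11,3)·(4)^3 = 165·64 = 10560.
  V_q(n, t) = 1 + 44 + 880 + 10560 = 11485.
Step 2: q^n = 5^11 = 48828125.
Step 3: Hamming bound ⌊q^n / V_q(n,t)⌋ = ⌊48828125/11485⌋ = 4251.
Step 4: Compare |C| = 3664 to 4251: satisfied.
The claimed |C| lies below the Hamming bound.


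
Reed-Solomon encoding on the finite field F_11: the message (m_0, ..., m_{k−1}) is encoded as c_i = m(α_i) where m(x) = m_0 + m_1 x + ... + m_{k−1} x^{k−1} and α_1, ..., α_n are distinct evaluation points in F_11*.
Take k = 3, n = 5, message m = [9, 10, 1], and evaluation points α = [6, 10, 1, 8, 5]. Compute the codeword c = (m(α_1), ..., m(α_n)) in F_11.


c = [6, 0, 9, 10, 7]

Message polynomial: m(x) = 9 + 10·x + 1·x^2 (mod 11).
For each evaluation point α_i, compute m(α_i) mod 11:
  α_1 = 6: Horner steps 1 → 5 → 6, so m(6) = 6.
  α_2 = 10: Horner steps 1 → 9 → 0, so m(10) = 0.
  α_3 = 1: Horner steps 1 → 0 → 9, so m(1) = 9.
  α_4 = 8: Horner steps 1 → 7 → 10, so m(8) = 10.
  α_5 = 5: Horner steps 1 → 4 → 7, so m(5) = 7.
Codeword c = [6, 0, 9, 10, 7] ∈ F_11^5.


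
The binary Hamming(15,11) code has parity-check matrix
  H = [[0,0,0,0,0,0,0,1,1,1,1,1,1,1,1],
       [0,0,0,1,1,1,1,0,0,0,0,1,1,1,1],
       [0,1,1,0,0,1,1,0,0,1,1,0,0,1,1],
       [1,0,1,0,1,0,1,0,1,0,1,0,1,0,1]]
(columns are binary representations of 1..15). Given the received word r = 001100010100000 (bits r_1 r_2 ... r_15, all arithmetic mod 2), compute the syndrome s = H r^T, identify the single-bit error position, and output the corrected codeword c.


s = (0, 1, 0, 1)^T, error position = 5, corrected codeword c = 001110010100000

Compute s = H r^T mod 2 one row at a time:
  s_1 = 1 + 0 + 1 + 0 + 0 + 0 + 0 + 0 = 2 ≡ 0 (mod 2).
  s_2 = 1 + 0 + 0 + 0 + 0 + 0 + 0 + 0 = 1 ≡ 1 (mod 2).
  s_3 = 0 + 1 + 0 + 0 + 1 + 0 + 0 + 0 = 2 ≡ 0 (mod 2).
  s_4 = 0 + 1 + 0 + 0 + 0 + 0 + 0 + 0 = 1 ≡ 1 (mod 2).
s = (0, 1, 0, 1)^T — this equals column 5 of H (binary 0101), so error is at position 5.
Correct: flip bit 5 of r = 001100010100000 to get c = 001110010100000.


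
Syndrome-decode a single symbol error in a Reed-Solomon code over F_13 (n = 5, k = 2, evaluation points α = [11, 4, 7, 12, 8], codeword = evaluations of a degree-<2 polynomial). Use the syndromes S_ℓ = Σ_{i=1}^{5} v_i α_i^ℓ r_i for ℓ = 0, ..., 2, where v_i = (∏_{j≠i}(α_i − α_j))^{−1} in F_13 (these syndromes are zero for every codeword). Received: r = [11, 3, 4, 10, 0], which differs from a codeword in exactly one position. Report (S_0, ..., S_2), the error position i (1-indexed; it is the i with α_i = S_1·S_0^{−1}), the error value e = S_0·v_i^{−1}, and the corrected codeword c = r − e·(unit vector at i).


S = (7, 12, 2), error at position 1, error magnitude e = 10, c = [1, 3, 4, 10, 0].

Step 1: column multipliers v_i = (∏_{j≠i}(α_i − α_j))^{−1} mod 13.
  i = 1 (α = 11): (11−4)(11−7)(11−12)(11−8) = 7·4·(−1)·3 = −84 ≡ 7, so v_1 = 7^{−1} = 2 (mod 13).
  i = 2 (α = 4): (4−11)(4−7)(4−12)(4−8) = (−7)·(−3)·(−8)·(−4) = 672 ≡ 9, so v_2 = 9^{−1} = 3 (mod 13).
  i = 3 (α = 7): (7−11)(7−4)(7−12)(7−8) = (−4)·3·(−5)·(−1) = −60 ≡ 5, so v_3 = 5^{−1} = 8 (mod 13).
  i = 4 (α = 12): (12−11)(12−4)(12−7)(12−8) = 1·8·5·4 = 160 ≡ 4, so v_4 = 4^{−1} = 10 (mod 13).
  i = 5 (α = 8): (8−11)(8−4)(8−7)(8−12) = (−3)·4·1·(−4) = 48 ≡ 9, so v_5 = 9^{−1} = 3 (mod 13).
  v = [2, 3, 8, 10, 3].
Step 2: syndromes of r = [11, 3, 4, 10, 0] (all sums mod 13).
  S_0 = Σ v_i r_i = 2·11 + 3·3 + 8·4 + 10·10 + 3·0 = 163 ≡ 7.
  S_1 = Σ v_i α_i r_i = 2·11·11 + 3·4·3 + 8·7·4 + 10·12·10 + 3·8·0 = 1702 ≡ 12.
  α_i^2 mod 13 = [4, 3, 10, 1, 12].
  S_2 = Σ v_i α_i^2 r_i = 2·4·11 + 3·3·3 + 8·10·4 + 10·1·10 + 3·12·0 = 535 ≡ 2.
  S = (7, 12, 2) ≠ 0, so r is not a codeword (an error is present).
Step 3: locate the error. For a single error e at position i, S_ℓ = v_i·e·α_i^ℓ, so α_err = S_1/S_0.
  S_0^{−1} = 7^{−1} = 2 (mod 13), so α_err = 12·2 = 24 ≡ 11 = α_1. Error position i = 1.
  Consistency check: S_2/S_1 = 2·12 = 24 ≡ 11 = α_err ✓ (single-error assumption holds).
Step 4: error magnitude e = S_0/v_1 = S_0·∏_{j≠1}(α_1 − α_j) = 7·7 = 49 ≡ 10 (mod 13).
Step 5: correct position 1: c_1 = r_1 − e = 11 − 10 ≡ 1 (mod 13). Hence c = [1, 3, 4, 10, 0].
  Check: interpolating c through the α_i gives m(x) = 6 + 9·x (degree < 2) with m(α_i) = c_i for every i, so c is indeed a codeword.
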